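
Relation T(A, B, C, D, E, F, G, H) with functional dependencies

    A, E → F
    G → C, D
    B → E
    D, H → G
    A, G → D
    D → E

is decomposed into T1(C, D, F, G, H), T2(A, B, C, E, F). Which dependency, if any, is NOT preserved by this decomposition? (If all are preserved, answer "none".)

D → E

Check D → E: no single fragment contains all of {D, E}, and the restricted closure of {D} across the fragments never reaches {E}.
A, E → F is preserved.
G → C, D is preserved.
B → E is preserved.
D, H → G is preserved.
A, G → D is preserved.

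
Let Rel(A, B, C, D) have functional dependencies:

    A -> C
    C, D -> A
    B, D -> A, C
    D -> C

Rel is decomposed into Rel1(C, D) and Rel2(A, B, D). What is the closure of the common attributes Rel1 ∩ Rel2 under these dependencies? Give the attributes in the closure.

A, C, D

Rel1 ∩ Rel2 = {D}.
D → C applies, adding C
C, D → A applies, adding A
Closure: {A, C, D}.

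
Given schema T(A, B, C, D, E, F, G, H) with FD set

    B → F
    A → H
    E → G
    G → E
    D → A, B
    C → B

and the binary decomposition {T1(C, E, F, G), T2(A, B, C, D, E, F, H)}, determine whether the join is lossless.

Yes

Common attributes: T1 ∩ T2 = {C, E, F}.
Closure of {C, E, F}: E → G applies, adding G; C → B applies, adding B. So (C, E, F)⁺ = {B, C, E, F, G}.
This closure contains every attribute of T1, so T1 ∩ T2 → T1. The join is lossless.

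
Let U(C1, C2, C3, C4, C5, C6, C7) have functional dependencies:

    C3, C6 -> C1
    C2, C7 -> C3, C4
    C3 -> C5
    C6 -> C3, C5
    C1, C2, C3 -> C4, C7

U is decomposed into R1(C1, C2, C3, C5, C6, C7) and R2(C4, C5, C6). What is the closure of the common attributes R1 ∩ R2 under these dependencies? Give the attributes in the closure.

C1, C3, C5, C6

R1 ∩ R2 = {C5, C6}.
C6 → C3, C5 applies, adding C3
C3, C6 → C1 applies, adding C1
Closure: {C1, C3, C5, C6}.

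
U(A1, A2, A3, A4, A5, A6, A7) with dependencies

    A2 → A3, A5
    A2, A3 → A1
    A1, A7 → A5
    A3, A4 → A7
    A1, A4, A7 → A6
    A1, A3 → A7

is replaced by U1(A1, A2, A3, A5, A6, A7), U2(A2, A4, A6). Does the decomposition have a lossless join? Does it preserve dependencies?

lossless but not dependency-preserving

Lossless test: (A2, A6)⁺ = {A1, A2, A3, A5, A6, A7}, which contains all of one fragment — lossless.
Dependency preservation: the restricted closure of {A3, A4} across the fragments never reaches {A7}, so A3, A4 → A7 cannot be enforced without a join — not preserved.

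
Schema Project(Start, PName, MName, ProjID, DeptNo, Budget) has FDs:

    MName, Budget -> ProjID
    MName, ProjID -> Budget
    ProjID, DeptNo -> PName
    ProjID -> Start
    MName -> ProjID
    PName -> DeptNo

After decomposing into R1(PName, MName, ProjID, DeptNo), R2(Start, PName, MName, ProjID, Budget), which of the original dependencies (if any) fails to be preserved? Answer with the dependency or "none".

MName, Budget → ProjID lies within R2.
MName, ProjID → Budget lies within R2.
ProjID, DeptNo → PName lies within R1.
ProjID → Start lies within R2.
MName → ProjID lies within R1.
PName → DeptNo lies within R1.
Every dependency is enforceable on the fragments, so the decomposition is dependency-preserving.

none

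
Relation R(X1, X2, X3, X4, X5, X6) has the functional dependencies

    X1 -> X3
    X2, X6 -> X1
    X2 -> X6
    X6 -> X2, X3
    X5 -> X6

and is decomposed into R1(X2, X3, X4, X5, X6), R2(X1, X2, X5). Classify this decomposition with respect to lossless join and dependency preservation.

lossless but not dependency-preserving

Lossless test: (X2, X5)⁺ = {X1, X2, X3, X5, X6}, which contains all of one fragment — lossless.
Dependency preservation: the restricted closure of {X1} across the fragments never reaches {X3}, so X1 → X3 cannot be enforced without a join — not preserved.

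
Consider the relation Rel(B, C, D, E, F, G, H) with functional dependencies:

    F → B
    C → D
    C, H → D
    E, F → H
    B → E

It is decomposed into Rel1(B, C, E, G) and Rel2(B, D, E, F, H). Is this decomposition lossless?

No

Common attributes: Rel1 ∩ Rel2 = {B, E}.
No dependency enlarges {B, E}, so (B, E)⁺ = {B, E}.
The closure contains neither all of Rel1 = {B, C, E, G} nor all of Rel2 = {B, D, E, F, H}, so the common attributes are not a superkey of either fragment. The join is lossy.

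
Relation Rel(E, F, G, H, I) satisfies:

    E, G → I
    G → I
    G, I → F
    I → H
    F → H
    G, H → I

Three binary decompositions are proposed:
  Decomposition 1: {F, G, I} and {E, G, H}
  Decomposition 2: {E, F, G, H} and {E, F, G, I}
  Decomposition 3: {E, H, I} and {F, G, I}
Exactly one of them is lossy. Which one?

Decomposition 1: common = {G}, closure = {F, G, H, I} → lossless.
Decomposition 2: common = {E, F, G}, closure = {E, F, G, H, I} → lossless.
Decomposition 3: common = {I}, closure = {H, I} → lossy.

Decomposition 3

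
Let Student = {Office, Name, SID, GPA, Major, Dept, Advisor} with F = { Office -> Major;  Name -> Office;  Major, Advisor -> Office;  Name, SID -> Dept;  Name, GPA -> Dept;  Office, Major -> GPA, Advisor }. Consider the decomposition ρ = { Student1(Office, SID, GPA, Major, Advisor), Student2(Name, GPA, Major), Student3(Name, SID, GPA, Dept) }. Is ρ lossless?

Chase test. Columns are Office, Name, SID, GPA, Major, Dept, Advisor; row i has aⱼ where attribute j ∈ Studenti, else bᵢⱼ.
Initial tableau (one row per fragment):
  row 1: a1 b12 a3 a4 a5 b16 a7
  row 2: b21 a2 b23 a4 a5 b26 b27
  row 3: b31 a2 a3 a4 b35 a6 b37
Rows 2 and 3 agree on Name; apply Name→Office and equate their Office entries.
Rows 2 and 3 agree on Name, GPA; apply Name, GPA→Dept and equate their Dept entries.
Rows 2 and 3 agree on Office; apply Office→Major and equate their Major entries.
Rows 2 and 3 agree on Office, Major; apply Office, Major→GPA, Advisor and equate their GPA, Advisor entries.
No row becomes fully distinguished — the join is lossy.

No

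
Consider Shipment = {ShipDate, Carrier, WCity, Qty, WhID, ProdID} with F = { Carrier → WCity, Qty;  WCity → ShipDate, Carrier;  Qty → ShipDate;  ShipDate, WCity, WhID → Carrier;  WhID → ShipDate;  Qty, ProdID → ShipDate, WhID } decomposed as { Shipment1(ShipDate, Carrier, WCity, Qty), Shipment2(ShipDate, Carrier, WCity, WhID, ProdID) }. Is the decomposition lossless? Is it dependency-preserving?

lossless but not dependency-preserving

Lossless test: (ShipDate, Carrier, WCity)⁺ = {ShipDate, Carrier, WCity, Qty}, which contains all of one fragment — lossless.
Dependency preservation: the restricted closure of {Qty, ProdID} across the fragments never reaches {ShipDate, WhID}, so Qty, ProdID → ShipDate, WhID cannot be enforced without a join — not preserved.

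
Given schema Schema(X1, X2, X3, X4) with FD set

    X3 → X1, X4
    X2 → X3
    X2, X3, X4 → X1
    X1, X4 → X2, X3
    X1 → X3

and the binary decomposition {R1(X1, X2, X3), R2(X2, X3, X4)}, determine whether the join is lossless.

Yes

Common attributes: R1 ∩ R2 = {X2, X3}.
Closure of {X2, X3}: X3 → X1, X4 applies, adding X1, X4. So (X2, X3)⁺ = {X1, X2, X3, X4}.
This closure contains every attribute of R1, so R1 ∩ R2 → R1. The join is lossless.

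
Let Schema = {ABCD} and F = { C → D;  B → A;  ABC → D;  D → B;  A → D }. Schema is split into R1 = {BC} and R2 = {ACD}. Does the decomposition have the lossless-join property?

Common attributes: R1 ∩ R2 = {C}.
Closure of {C}: C → D applies, adding D; D → B applies, adding B; B → A applies, adding A. So (C)⁺ = {ABCD}.
This closure contains every attribute of R1, so R1 ∩ R2 → R1. The join is lossless.

Yes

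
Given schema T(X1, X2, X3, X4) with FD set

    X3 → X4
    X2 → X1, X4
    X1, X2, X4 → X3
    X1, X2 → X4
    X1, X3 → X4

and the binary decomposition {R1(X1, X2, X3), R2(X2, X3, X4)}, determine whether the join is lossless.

Yes

Common attributes: R1 ∩ R2 = {X2, X3}.
Closure of {X2, X3}: X3 → X4 applies, adding X4; X2 → X1, X4 applies, adding X1. So (X2, X3)⁺ = {X1, X2, X3, X4}.
This closure contains every attribute of R1, so R1 ∩ R2 → R1. The join is lossless.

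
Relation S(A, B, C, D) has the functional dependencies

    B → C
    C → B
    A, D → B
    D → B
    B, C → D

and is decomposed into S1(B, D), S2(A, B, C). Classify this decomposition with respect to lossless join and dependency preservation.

Lossless test: (B)⁺ = {B, C, D}, which contains all of one fragment — lossless.
Dependency preservation: A, D → B; B, C → D are not contained in any single fragment, but the restricted closure of each left-hand side across the fragments still reaches the right-hand side; the remaining FDs each lie inside some fragment. All dependencies are preserved.

lossless and dependency-preserving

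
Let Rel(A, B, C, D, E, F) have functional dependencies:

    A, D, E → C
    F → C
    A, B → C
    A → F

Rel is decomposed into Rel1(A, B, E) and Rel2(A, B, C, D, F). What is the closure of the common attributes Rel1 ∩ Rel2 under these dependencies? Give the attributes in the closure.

A, B, C, F

Rel1 ∩ Rel2 = {A, B}.
A, B → C applies, adding C
A → F applies, adding F
Closure: {A, B, C, F}.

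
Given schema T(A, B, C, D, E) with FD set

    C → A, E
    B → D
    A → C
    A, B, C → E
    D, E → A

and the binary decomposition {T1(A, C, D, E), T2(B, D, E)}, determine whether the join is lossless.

Common attributes: T1 ∩ T2 = {D, E}.
Closure of {D, E}: D, E → A applies, adding A; A → C applies, adding C. So (D, E)⁺ = {A, C, D, E}.
This closure contains every attribute of T1, so T1 ∩ T2 → T1. The join is lossless.

Yes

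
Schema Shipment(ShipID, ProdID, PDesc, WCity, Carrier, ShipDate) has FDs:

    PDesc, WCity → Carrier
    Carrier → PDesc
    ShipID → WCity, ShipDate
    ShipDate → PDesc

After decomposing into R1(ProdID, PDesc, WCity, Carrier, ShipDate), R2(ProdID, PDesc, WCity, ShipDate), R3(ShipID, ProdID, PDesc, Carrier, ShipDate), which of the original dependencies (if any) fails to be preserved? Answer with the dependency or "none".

Check ShipID → WCity, ShipDate: no single fragment contains all of {ShipID, WCity, ShipDate}, and the restricted closure of {ShipID} across the fragments never reaches {WCity, ShipDate}.
PDesc, WCity → Carrier is preserved.
Carrier → PDesc is preserved.
ShipDate → PDesc is preserved.

ShipID → WCity, ShipDate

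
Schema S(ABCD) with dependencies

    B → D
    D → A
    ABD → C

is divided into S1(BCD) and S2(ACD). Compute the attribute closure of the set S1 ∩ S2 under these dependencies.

ACD

S1 ∩ S2 = {CD}.
D → A applies, adding A
Closure: {ACD}.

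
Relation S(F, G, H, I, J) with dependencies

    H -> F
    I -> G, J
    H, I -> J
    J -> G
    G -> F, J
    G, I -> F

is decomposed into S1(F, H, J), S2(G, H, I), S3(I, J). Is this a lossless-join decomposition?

Chase test. Columns are F, G, H, I, J; row i has aⱼ where attribute j ∈ Si, else bᵢⱼ.
Initial tableau (one row per fragment):
  row 1: a1 b12 a3 b14 a5
  row 2: b21 a2 a3 a4 b25
  row 3: b31 b32 b33 a4 a5
Rows 1 and 2 agree on H; apply H→F and equate their F entries.
Rows 2 and 3 agree on I; apply I→G, J and equate their G, J entries.
Rows 1 and 2 agree on J; apply J→G and equate their G entries.
Rows 1 and 3 agree on G; apply G→F, J and equate their F, J entries.
Row 2 is now all distinguished symbols — the join is lossless.

Yes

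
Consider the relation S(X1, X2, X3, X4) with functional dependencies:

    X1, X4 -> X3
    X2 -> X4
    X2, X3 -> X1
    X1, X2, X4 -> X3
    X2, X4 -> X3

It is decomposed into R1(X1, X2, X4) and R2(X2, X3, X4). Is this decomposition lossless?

Common attributes: R1 ∩ R2 = {X2, X4}.
Closure of {X2, X4}: X2, X4 → X3 applies, adding X3; X2, X3 → X1 applies, adding X1. So (X2, X4)⁺ = {X1, X2, X3, X4}.
This closure contains every attribute of R1, so R1 ∩ R2 → R1. The join is lossless.

Yes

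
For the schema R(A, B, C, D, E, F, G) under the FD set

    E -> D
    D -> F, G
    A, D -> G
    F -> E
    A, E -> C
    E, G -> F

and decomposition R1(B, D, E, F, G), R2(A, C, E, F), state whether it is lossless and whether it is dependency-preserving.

Lossless test: (E, F)⁺ = {D, E, F, G}, which is a superkey of neither fragment — lossy.
Dependency preservation: A, D → G is not contained in any single fragment, but the restricted closure of its left-hand side across the fragments still reaches the right-hand side; the remaining FDs each lie inside some fragment. All dependencies are preserved.

lossy but dependency-preserving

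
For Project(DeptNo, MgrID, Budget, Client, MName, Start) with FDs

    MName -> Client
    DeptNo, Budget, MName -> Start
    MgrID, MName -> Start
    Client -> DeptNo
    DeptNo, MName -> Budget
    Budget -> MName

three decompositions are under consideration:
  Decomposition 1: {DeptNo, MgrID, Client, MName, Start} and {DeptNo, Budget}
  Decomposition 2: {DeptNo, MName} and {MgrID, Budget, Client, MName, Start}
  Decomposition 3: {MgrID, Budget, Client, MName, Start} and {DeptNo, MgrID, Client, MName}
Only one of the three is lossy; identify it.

Decomposition 1: common = {DeptNo}, closure = {DeptNo} → lossy.
Decomposition 2: common = {MName}, closure = {DeptNo, Budget, Client, MName, Start} → lossless.
Decomposition 3: common = {MgrID, Client, MName}, closure = {DeptNo, MgrID, Budget, Client, MName, Start} → lossless.

Decomposition 1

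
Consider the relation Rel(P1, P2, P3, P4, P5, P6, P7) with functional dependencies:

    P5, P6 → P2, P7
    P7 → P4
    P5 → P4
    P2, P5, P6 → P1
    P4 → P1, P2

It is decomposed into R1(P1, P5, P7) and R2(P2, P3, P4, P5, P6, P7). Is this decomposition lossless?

Yes

Common attributes: R1 ∩ R2 = {P5, P7}.
Closure of {P5, P7}: P7 → P4 applies, adding P4; P4 → P1, P2 applies, adding P1, P2. So (P5, P7)⁺ = {P1, P2, P4, P5, P7}.
This closure contains every attribute of R1, so R1 ∩ R2 → R1. The join is lossless.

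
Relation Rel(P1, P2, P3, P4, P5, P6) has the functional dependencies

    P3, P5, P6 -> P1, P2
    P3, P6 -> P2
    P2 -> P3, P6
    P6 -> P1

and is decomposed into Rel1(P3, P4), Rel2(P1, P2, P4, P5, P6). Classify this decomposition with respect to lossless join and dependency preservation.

Lossless test: (P4)⁺ = {P4}, which is a superkey of neither fragment — lossy.
Dependency preservation: the restricted closure of {P3, P5, P6} across the fragments never reaches {P1, P2}, so P3, P5, P6 → P1, P2 cannot be enforced without a join — not preserved.

lossy and not dependency-preserving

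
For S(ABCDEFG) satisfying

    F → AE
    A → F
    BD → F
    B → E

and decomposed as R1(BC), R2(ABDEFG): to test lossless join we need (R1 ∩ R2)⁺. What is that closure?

BE

R1 ∩ R2 = {B}.
B → E applies, adding E
Closure: {BE}.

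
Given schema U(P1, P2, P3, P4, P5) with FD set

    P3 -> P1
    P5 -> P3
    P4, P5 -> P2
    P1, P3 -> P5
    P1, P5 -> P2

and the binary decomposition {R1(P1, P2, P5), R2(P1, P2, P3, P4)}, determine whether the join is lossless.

No

Common attributes: R1 ∩ R2 = {P1, P2}.
No dependency enlarges {P1, P2}, so (P1, P2)⁺ = {P1, P2}.
The closure contains neither all of R1 = {P1, P2, P5} nor all of R2 = {P1, P2, P3, P4}, so the common attributes are not a superkey of either fragment. The join is lossy.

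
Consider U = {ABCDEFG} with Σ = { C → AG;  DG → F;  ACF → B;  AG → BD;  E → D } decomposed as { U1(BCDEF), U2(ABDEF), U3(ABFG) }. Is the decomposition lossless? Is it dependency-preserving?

lossy and not dependency-preserving

Lossless test (chase): applying each FD to every pair of rows produces no changes in the tableau, so no row becomes fully distinguished — the join is lossy.
Dependency preservation: the restricted closure of {C} across the fragments never reaches {AG}, so C → AG cannot be enforced without a join — not preserved.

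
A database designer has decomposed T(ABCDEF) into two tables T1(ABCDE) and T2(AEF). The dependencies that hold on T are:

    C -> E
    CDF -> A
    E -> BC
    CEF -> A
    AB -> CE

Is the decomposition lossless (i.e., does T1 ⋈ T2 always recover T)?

No

Common attributes: T1 ∩ T2 = {AE}.
Closure of {AE}: E → BC applies, adding BC. So (AE)⁺ = {ABCE}.
The closure contains neither all of T1 = {ABCDE} nor all of T2 = {AEF}, so the common attributes are not a superkey of either fragment. The join is lossy.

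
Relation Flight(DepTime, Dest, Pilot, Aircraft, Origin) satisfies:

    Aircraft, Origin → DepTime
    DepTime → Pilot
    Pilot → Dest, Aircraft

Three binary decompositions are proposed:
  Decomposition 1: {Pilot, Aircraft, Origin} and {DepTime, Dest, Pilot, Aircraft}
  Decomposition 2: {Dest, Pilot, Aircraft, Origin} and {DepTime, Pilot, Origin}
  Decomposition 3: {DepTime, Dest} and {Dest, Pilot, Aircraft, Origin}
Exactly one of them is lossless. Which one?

Decomposition 1: common = {Pilot, Aircraft}, closure = {Dest, Pilot, Aircraft} → lossy.
Decomposition 2: common = {Pilot, Origin}, closure = {DepTime, Dest, Pilot, Aircraft, Origin} → lossless.
Decomposition 3: common = {Dest}, closure = {Dest} → lossy.

Decomposition 2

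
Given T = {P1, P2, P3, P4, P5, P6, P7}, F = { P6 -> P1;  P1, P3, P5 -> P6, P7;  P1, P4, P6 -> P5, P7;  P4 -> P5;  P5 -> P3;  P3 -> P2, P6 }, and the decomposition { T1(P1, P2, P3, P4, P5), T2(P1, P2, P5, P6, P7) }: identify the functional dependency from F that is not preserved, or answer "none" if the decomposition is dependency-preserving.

Check P3 → P2, P6: no single fragment contains all of {P2, P3, P6}, and the restricted closure of {P3} across the fragments never reaches {P2, P6}.
P6 → P1 is preserved.
P1, P3, P5 → P6, P7 is preserved.
P1, P4, P6 → P5, P7 is preserved.
P4 → P5 is preserved.
P5 → P3 is preserved.

P3 -> P2, P6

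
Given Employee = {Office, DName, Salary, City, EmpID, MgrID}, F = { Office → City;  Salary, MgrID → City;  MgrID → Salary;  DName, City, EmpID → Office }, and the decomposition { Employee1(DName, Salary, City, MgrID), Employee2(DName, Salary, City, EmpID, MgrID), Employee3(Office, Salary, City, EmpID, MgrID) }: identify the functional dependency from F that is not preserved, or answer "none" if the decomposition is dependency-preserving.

DName, City, EmpID → Office

Check DName, City, EmpID → Office: no single fragment contains all of {Office, DName, City, EmpID}, and the restricted closure of {DName, City, EmpID} across the fragments never reaches {Office}.
Office → City is preserved.
Salary, MgrID → City is preserved.
MgrID → Salary is preserved.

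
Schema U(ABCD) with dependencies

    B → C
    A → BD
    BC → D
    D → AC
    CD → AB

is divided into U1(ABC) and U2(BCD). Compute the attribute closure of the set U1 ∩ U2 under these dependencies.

ABCD

U1 ∩ U2 = {BC}.
BC → D applies, adding D
D → AC applies, adding A
Closure: {ABCD}.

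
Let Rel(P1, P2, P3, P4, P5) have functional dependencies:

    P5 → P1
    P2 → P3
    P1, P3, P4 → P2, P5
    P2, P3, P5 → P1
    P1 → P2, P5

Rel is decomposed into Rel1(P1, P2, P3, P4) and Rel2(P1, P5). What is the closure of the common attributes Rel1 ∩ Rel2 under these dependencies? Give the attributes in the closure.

P1, P2, P3, P5

Rel1 ∩ Rel2 = {P1}.
P1 → P2, P5 applies, adding P2, P5
P2 → P3 applies, adding P3
Closure: {P1, P2, P3, P5}.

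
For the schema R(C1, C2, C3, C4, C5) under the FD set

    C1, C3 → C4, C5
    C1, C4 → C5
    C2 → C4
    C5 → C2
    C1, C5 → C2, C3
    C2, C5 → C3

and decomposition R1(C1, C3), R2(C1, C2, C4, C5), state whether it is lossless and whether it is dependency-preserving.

Lossless test: (C1)⁺ = {C1}, which is a superkey of neither fragment — lossy.
Dependency preservation: the restricted closure of {C1, C3} across the fragments never reaches {C4, C5}, so C1, C3 → C4, C5 cannot be enforced without a join — not preserved.

lossy and not dependency-preserving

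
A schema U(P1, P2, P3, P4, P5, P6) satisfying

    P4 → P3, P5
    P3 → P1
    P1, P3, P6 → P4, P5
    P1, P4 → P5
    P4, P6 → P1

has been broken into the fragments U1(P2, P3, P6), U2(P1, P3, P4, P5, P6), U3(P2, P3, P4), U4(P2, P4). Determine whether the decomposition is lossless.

Chase test. Columns are P1, P2, P3, P4, P5, P6; row i has aⱼ where attribute j ∈ Ui, else bᵢⱼ.
Initial tableau (one row per fragment):
  row 1: b11 a2 a3 b14 b15 a6
  row 2: a1 b22 a3 a4 a5 a6
  row 3: b31 a2 a3 a4 b35 b36
  row 4: b41 a2 b43 a4 b45 b46
Rows 2 and 3 agree on P4; apply P4→P3, P5 and equate their P3, P5 entries.
Rows 2 and 4 agree on P4; apply P4→P3, P5 and equate their P3, P5 entries.
Rows 1 and 2 agree on P3; apply P3→P1 and equate their P1 entries.
Rows 1 and 3 agree on P3; apply P3→P1 and equate their P1 entries.
Rows 1 and 4 agree on P3; apply P3→P1 and equate their P1 entries.
Rows 1 and 2 agree on P1, P3, P6; apply P1, P3, P6→P4, P5 and equate their P4, P5 entries.
Row 1 is now all distinguished symbols — the join is lossless.

Yes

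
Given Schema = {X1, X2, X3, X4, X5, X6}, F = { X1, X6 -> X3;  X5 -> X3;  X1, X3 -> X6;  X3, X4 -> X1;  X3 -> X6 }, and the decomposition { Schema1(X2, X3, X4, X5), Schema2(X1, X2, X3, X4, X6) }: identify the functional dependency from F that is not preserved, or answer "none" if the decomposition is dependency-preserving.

X1, X6 → X3 lies within Schema2.
X5 → X3 lies within Schema1.
X1, X3 → X6 lies within Schema2.
X3, X4 → X1 lies within Schema2.
X3 → X6 lies within Schema2.
Every dependency is enforceable on the fragments, so the decomposition is dependency-preserving.

none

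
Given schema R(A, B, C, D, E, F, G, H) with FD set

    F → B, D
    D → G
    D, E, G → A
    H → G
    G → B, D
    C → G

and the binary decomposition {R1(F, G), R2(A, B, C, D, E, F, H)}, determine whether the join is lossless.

Yes

Common attributes: R1 ∩ R2 = {F}.
Closure of {F}: F → B, D applies, adding B, D; D → G applies, adding G. So (F)⁺ = {B, D, F, G}.
This closure contains every attribute of R1, so R1 ∩ R2 → R1. The join is lossless.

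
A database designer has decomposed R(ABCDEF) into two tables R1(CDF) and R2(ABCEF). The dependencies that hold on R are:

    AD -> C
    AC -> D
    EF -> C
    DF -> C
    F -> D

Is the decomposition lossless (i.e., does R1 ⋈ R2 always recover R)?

Yes

Common attributes: R1 ∩ R2 = {CF}.
Closure of {CF}: F → D applies, adding D. So (CF)⁺ = {CDF}.
This closure contains every attribute of R1, so R1 ∩ R2 → R1. The join is lossless.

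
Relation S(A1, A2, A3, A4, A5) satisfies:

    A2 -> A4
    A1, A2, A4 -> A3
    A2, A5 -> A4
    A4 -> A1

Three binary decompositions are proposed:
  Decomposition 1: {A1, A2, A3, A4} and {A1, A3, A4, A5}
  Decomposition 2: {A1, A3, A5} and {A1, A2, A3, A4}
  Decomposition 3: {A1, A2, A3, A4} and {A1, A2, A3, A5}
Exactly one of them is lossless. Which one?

Decomposition 3

Decomposition 1: common = {A1, A3, A4}, closure = {A1, A3, A4} → lossy.
Decomposition 2: common = {A1, A3}, closure = {A1, A3} → lossy.
Decomposition 3: common = {A1, A2, A3}, closure = {A1, A2, A3, A4} → lossless.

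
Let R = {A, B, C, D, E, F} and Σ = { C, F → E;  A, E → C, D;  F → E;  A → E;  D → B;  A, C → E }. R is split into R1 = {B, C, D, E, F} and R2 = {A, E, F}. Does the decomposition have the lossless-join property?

No

Common attributes: R1 ∩ R2 = {E, F}.
No dependency enlarges {E, F}, so (E, F)⁺ = {E, F}.
The closure contains neither all of R1 = {B, C, D, E, F} nor all of R2 = {A, E, F}, so the common attributes are not a superkey of either fragment. The join is lossy.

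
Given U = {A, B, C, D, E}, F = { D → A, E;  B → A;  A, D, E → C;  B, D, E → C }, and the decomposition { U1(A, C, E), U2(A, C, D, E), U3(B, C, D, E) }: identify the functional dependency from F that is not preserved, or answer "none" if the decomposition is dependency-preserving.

Check B → A: no single fragment contains all of {A, B}, and the restricted closure of {B} across the fragments never reaches {A}.
D → A, E is preserved.
A, D, E → C is preserved.
B, D, E → C is preserved.

B → A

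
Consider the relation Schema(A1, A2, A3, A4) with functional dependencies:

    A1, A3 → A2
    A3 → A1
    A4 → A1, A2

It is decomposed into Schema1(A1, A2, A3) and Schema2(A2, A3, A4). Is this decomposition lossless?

Common attributes: Schema1 ∩ Schema2 = {A2, A3}.
Closure of {A2, A3}: A3 → A1 applies, adding A1. So (A2, A3)⁺ = {A1, A2, A3}.
This closure contains every attribute of Schema1, so Schema1 ∩ Schema2 → Schema1. The join is lossless.

Yes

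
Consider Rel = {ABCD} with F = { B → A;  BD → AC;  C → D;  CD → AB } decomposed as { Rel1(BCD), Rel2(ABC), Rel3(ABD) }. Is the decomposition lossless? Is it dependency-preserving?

lossless and dependency-preserving

Lossless test (chase): Rows 1 and 2 agree on B; apply B→A and equate their A entries. Rows 1 and 3 agree on BD; apply BD→AC and equate their AC entries. Rows 1 and 2 agree on C; apply C→D and equate their D entries. Row 1 is now all distinguished symbols — the join is lossless.
Dependency preservation: BD → AC; CD → AB are not contained in any single fragment, but the restricted closure of each left-hand side across the fragments still reaches the right-hand side; the remaining FDs each lie inside some fragment. All dependencies are preserved.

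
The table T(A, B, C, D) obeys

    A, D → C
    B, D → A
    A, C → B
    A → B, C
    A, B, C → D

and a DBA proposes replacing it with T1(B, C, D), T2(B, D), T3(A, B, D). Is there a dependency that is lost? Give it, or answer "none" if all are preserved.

none

A, D → C: restricted closure across fragments reaches C.
B, D → A lies within T3.
A, C → B: restricted closure across fragments reaches B.
A → B, C: restricted closure across fragments reaches B, C.
A, B, C → D: restricted closure across fragments reaches D.
Every dependency is enforceable on the fragments, so the decomposition is dependency-preserving.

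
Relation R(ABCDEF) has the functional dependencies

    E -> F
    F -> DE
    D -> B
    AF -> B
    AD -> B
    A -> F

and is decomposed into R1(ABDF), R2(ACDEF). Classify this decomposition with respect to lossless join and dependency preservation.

Lossless test: (ADF)⁺ = {ABDEF}, which contains all of one fragment — lossless.
Dependency preservation: every FD's attributes lie within a single fragment, so each can be enforced locally — preserved.

lossless and dependency-preserving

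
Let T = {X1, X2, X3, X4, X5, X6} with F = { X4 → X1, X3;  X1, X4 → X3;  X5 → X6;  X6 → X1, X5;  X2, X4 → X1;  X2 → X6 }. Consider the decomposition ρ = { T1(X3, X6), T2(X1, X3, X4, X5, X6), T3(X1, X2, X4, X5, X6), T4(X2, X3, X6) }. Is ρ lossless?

Yes

Chase test. Columns are X1, X2, X3, X4, X5, X6; row i has aⱼ where attribute j ∈ Ti, else bᵢⱼ.
Initial tableau (one row per fragment):
  row 1: b11 b12 a3 b14 b15 a6
  row 2: a1 b22 a3 a4 a5 a6
  row 3: a1 a2 b33 a4 a5 a6
  row 4: b41 a2 a3 b44 b45 a6
Rows 2 and 3 agree on X4; apply X4→X1, X3 and equate their X1, X3 entries.
Rows 1 and 2 agree on X6; apply X6→X1, X5 and equate their X1, X5 entries.
Rows 1 and 4 agree on X6; apply X6→X1, X5 and equate their X1, X5 entries.
Row 3 is now all distinguished symbols — the join is lossless.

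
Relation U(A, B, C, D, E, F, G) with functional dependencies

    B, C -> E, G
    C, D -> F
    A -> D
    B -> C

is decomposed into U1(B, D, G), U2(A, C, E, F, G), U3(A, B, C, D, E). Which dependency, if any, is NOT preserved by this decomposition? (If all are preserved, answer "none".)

Check C, D → F: no single fragment contains all of {C, D, F}, and the restricted closure of {C, D} across the fragments never reaches {F}.
B, C → E, G is preserved.
A → D is preserved.
B → C is preserved.

C, D -> F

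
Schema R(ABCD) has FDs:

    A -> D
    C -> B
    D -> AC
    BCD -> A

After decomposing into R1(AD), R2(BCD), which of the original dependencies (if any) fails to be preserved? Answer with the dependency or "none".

none

A → D lies within R1.
C → B lies within R2.
D → AC: restricted closure across fragments reaches AC.
BCD → A: restricted closure across fragments reaches A.
Every dependency is enforceable on the fragments, so the decomposition is dependency-preserving.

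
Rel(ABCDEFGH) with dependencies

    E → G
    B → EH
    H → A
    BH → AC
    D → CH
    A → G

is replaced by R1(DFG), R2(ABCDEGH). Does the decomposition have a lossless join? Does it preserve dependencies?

Lossless test: (DG)⁺ = {ACDGH}, which is a superkey of neither fragment — lossy.
Dependency preservation: every FD's attributes lie within a single fragment, so each can be enforced locally — preserved.

lossy but dependency-preserving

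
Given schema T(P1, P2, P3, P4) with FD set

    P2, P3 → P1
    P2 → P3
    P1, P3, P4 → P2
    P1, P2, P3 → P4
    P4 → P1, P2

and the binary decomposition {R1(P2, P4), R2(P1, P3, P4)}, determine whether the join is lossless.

Common attributes: R1 ∩ R2 = {P4}.
Closure of {P4}: P4 → P1, P2 applies, adding P1, P2; P2 → P3 applies, adding P3. So (P4)⁺ = {P1, P2, P3, P4}.
This closure contains every attribute of R1, so R1 ∩ R2 → R1. The join is lossless.

Yes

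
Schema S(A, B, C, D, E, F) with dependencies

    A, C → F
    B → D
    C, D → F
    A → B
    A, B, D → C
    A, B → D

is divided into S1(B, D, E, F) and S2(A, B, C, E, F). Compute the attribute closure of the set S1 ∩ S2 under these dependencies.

B, D, E, F

S1 ∩ S2 = {B, E, F}.
B → D applies, adding D
Closure: {B, D, E, F}.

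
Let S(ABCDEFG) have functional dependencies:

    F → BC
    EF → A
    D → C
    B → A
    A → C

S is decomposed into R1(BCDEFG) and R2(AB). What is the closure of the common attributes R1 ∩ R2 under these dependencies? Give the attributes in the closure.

ABC

R1 ∩ R2 = {B}.
B → A applies, adding A
A → C applies, adding C
Closure: {ABC}.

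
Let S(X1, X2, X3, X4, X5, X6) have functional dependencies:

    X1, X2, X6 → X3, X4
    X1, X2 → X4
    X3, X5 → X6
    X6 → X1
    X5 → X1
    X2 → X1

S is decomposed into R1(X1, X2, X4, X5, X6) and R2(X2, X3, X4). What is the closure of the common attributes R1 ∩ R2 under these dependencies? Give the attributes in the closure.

X1, X2, X4

R1 ∩ R2 = {X2, X4}.
X2 → X1 applies, adding X1
Closure: {X1, X2, X4}.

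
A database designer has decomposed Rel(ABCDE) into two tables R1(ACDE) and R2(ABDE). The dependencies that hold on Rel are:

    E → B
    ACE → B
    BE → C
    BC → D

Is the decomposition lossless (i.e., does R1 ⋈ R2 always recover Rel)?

Yes

Common attributes: R1 ∩ R2 = {ADE}.
Closure of {ADE}: E → B applies, adding B; BE → C applies, adding C. So (ADE)⁺ = {ABCDE}.
This closure contains every attribute of R1, so R1 ∩ R2 → R1. The join is lossless.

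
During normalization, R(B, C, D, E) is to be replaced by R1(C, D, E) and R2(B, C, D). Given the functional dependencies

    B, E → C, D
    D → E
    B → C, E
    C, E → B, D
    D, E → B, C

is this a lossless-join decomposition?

Common attributes: R1 ∩ R2 = {C, D}.
Closure of {C, D}: D → E applies, adding E; C, E → B, D applies, adding B. So (C, D)⁺ = {B, C, D, E}.
This closure contains every attribute of R1, so R1 ∩ R2 → R1. The join is lossless.

Yes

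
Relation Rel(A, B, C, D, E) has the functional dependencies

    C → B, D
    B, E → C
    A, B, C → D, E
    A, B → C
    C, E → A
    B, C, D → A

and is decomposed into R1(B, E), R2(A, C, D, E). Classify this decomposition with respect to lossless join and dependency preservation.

lossy and not dependency-preserving

Lossless test: (E)⁺ = {E}, which is a superkey of neither fragment — lossy.
Dependency preservation: the restricted closure of {C} across the fragments never reaches {B, D}, so C → B, D cannot be enforced without a join — not preserved.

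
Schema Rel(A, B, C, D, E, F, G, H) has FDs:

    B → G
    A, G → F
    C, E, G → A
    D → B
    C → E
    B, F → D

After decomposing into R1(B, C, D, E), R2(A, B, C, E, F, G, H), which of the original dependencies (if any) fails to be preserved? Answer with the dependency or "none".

Check B, F → D: no single fragment contains all of {B, D, F}, and the restricted closure of {B, F} across the fragments never reaches {D}.
B → G is preserved.
A, G → F is preserved.
C, E, G → A is preserved.
D → B is preserved.
C → E is preserved.

B, F → D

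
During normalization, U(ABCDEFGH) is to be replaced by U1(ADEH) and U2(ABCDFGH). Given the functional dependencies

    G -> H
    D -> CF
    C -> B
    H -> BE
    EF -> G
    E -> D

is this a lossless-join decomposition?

Yes

Common attributes: U1 ∩ U2 = {ADH}.
Closure of {ADH}: D → CF applies, adding CF; C → B applies, adding B; H → BE applies, adding E; EF → G applies, adding G. So (ADH)⁺ = {ABCDEFGH}.
This closure contains every attribute of U1, so U1 ∩ U2 → U1. The join is lossless.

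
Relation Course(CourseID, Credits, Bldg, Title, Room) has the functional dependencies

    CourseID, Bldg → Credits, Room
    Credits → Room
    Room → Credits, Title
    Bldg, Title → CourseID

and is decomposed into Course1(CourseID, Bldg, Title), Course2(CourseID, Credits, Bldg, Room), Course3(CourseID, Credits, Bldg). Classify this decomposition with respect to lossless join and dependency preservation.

Lossless test (chase): Rows 1 and 2 agree on CourseID, Bldg; apply CourseID, Bldg→Credits, Room and equate their Credits, Room entries. Rows 1 and 3 agree on CourseID, Bldg; apply CourseID, Bldg→Credits, Room and equate their Credits, Room entries. Rows 1 and 2 agree on Room; apply Room→Credits, Title and equate their Credits, Title entries. Rows 1 and 3 agree on Room; apply Room→Credits, Title and equate their Credits, Title entries. Row 1 is now all distinguished symbols — the join is lossless.
Dependency preservation: the restricted closure of {Room} across the fragments never reaches {Credits, Title}, so Room → Credits, Title cannot be enforced without a join — not preserved.

lossless but not dependency-preserving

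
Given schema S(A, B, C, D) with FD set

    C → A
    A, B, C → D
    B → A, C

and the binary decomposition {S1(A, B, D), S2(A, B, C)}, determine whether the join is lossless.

Yes

Common attributes: S1 ∩ S2 = {A, B}.
Closure of {A, B}: B → A, C applies, adding C; A, B, C → D applies, adding D. So (A, B)⁺ = {A, B, C, D}.
This closure contains every attribute of S1, so S1 ∩ S2 → S1. The join is lossless.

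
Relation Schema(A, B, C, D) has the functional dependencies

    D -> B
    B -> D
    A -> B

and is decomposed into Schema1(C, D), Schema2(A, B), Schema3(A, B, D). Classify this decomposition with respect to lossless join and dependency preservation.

lossy but dependency-preserving

Lossless test (chase): Rows 1 and 3 agree on D; apply D→B and equate their B entries. Rows 1 and 2 agree on B; apply B→D and equate their D entries. No row becomes fully distinguished — the join is lossy.
Dependency preservation: every FD's attributes lie within a single fragment, so each can be enforced locally — preserved.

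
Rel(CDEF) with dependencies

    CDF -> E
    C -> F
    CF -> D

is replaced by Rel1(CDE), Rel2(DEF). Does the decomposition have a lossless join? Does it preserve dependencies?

lossy and not dependency-preserving

Lossless test: (DE)⁺ = {DE}, which is a superkey of neither fragment — lossy.
Dependency preservation: the restricted closure of {C} across the fragments never reaches {F}, so C → F cannot be enforced without a join — not preserved.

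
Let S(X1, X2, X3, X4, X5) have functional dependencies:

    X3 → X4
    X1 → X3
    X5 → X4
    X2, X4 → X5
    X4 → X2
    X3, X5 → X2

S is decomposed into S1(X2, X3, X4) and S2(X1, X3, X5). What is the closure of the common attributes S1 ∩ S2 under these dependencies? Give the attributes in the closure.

S1 ∩ S2 = {X3}.
X3 → X4 applies, adding X4
X4 → X2 applies, adding X2
X2, X4 → X5 applies, adding X5
Closure: {X2, X3, X4, X5}.

X2, X3, X4, X5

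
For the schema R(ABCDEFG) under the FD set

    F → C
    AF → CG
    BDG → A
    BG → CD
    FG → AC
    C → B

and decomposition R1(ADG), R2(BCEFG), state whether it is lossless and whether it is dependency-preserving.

Lossless test: (G)⁺ = {G}, which is a superkey of neither fragment — lossy.
Dependency preservation: the restricted closure of {AF} across the fragments never reaches {CG}, so AF → CG cannot be enforced without a join — not preserved.

lossy and not dependency-preserving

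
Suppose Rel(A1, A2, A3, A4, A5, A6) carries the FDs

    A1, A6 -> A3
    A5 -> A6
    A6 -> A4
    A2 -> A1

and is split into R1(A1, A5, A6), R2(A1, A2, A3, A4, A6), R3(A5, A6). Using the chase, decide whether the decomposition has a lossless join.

No

Chase test. Columns are A1, A2, A3, A4, A5, A6; row i has aⱼ where attribute j ∈ Ri, else bᵢⱼ.
Initial tableau (one row per fragment):
  row 1: a1 b12 b13 b14 a5 a6
  row 2: a1 a2 a3 a4 b25 a6
  row 3: b31 b32 b33 b34 a5 a6
Rows 1 and 2 agree on A1, A6; apply A1, A6→A3 and equate their A3 entries.
Rows 1 and 2 agree on A6; apply A6→A4 and equate their A4 entries.
Rows 1 and 3 agree on A6; apply A6→A4 and equate their A4 entries.
No row becomes fully distinguished — the join is lossy.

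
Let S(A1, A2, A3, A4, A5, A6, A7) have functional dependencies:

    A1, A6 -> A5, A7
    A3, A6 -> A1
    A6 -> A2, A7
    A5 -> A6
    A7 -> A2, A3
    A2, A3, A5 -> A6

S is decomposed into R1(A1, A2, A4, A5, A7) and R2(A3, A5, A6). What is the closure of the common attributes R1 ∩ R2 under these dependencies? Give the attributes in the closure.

R1 ∩ R2 = {A5}.
A5 → A6 applies, adding A6
A6 → A2, A7 applies, adding A2, A7
A7 → A2, A3 applies, adding A3
A3, A6 → A1 applies, adding A1
Closure: {A1, A2, A3, A5, A6, A7}.

A1, A2, A3, A5, A6, A7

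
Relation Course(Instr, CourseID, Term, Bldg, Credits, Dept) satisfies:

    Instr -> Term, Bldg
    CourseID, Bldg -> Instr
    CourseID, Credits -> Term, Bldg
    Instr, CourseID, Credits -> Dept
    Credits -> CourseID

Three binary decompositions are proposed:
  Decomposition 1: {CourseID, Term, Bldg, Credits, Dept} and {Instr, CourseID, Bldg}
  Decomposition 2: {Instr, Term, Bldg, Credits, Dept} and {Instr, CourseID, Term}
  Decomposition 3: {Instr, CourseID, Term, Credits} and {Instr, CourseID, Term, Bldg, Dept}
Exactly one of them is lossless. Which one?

Decomposition 1

Decomposition 1: common = {CourseID, Bldg}, closure = {Instr, CourseID, Term, Bldg} → lossless.
Decomposition 2: common = {Instr, Term}, closure = {Instr, Term, Bldg} → lossy.
Decomposition 3: common = {Instr, CourseID, Term}, closure = {Instr, CourseID, Term, Bldg} → lossy.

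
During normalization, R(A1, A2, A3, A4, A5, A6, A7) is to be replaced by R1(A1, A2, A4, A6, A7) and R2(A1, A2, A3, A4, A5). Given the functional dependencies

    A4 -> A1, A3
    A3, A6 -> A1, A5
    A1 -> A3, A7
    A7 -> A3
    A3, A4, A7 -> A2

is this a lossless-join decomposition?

No

Common attributes: R1 ∩ R2 = {A1, A2, A4}.
Closure of {A1, A2, A4}: A4 → A1, A3 applies, adding A3; A1 → A3, A7 applies, adding A7. So (A1, A2, A4)⁺ = {A1, A2, A3, A4, A7}.
The closure contains neither all of R1 = {A1, A2, A4, A6, A7} nor all of R2 = {A1, A2, A3, A4, A5}, so the common attributes are not a superkey of either fragment. The join is lossy.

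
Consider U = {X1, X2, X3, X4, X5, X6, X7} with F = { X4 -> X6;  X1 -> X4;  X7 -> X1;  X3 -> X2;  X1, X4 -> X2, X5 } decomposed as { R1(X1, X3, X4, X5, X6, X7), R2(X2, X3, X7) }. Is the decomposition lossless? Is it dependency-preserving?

lossless but not dependency-preserving

Lossless test: (X3, X7)⁺ = {X1, X2, X3, X4, X5, X6, X7}, which contains all of one fragment — lossless.
Dependency preservation: the restricted closure of {X1, X4} across the fragments never reaches {X2, X5}, so X1, X4 → X2, X5 cannot be enforced without a join — not preserved.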